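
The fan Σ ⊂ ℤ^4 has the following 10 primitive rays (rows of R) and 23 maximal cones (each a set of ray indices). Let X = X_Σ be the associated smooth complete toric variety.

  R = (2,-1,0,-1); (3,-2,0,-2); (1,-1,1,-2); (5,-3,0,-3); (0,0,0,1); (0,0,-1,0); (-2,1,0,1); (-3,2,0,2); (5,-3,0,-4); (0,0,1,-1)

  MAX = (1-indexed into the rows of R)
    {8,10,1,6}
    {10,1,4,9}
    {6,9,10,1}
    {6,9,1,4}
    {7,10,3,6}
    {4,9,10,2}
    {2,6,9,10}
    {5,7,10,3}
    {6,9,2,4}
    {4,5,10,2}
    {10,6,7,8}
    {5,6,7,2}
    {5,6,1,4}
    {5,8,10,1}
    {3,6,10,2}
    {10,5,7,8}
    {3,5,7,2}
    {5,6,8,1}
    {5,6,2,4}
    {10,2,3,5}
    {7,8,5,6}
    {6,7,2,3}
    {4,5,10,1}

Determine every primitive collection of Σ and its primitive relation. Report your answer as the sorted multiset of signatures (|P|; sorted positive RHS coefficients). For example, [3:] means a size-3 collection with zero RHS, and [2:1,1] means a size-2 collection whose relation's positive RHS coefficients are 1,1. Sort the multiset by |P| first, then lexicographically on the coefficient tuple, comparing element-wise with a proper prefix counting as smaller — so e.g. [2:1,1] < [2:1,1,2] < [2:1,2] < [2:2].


|primitive collections| = 16. Relations:

  P={1,7}:  v_{1} + v_{7} = 0 — sig = [2:]
  P={2,8}:  v_{2} + v_{8} = 0 — sig = [2:]
  P={1,2}:  v_{1} + v_{2} = v_{4} — sig = [2:1]
  P={4,7}:  v_{4} + v_{7} = v_{2} — sig = [2:1]
  P={4,8}:  v_{4} + v_{8} = v_{1} — sig = [2:1]
  P={5,9}:  v_{5} + v_{9} = v_{4} — sig = [2:1]
  P={1,3}:  v_{1} + v_{3} = v_{2} + v_{10} — sig = [2:1,1]
  P={3,8}:  v_{3} + v_{8} = v_{7} + v_{10} — sig = [2:1,1]
  P={7,9}:  v_{7} + v_{9} = v_{2} + v_{6} + v_{10} — sig = [2:1,1,1]
  P={8,9}:  v_{8} + v_{9} = v_{1} + v_{6} + v_{10} — sig = [2:1,1,1]
  P={3,4}:  v_{3} + v_{4} = 2·v_{2} + v_{10} — sig = [2:1,2]
  P={3,9}:  v_{3} + v_{9} = 2·v_{2} + v_{6} + 2·v_{10} — sig = [2:1,2,2]
  P={5,6,10}:  v_{5} + v_{6} + v_{10} = 0 — sig = [3:]
  P={2,7,10}:  v_{2} + v_{7} + v_{10} = v_{3} — sig = [3:1]
  P={4,6,10}:  v_{4} + v_{6} + v_{10} = v_{9} — sig = [3:1]
  P={3,5,6}:  v_{3} + v_{5} + v_{6} = v_{2} + v_{7} — sig = [3:1,1]

so the primitive-relation signature multiset is
    |P|=2: 12 collections, coeffs (), (), (1), (1), (1), (1), (1,1), (1,1), (1,1,1), (1,1,1), (1,2), (1,2,2)
    |P|=3: 4 collections, coeffs (), (1), (1), (1,1)


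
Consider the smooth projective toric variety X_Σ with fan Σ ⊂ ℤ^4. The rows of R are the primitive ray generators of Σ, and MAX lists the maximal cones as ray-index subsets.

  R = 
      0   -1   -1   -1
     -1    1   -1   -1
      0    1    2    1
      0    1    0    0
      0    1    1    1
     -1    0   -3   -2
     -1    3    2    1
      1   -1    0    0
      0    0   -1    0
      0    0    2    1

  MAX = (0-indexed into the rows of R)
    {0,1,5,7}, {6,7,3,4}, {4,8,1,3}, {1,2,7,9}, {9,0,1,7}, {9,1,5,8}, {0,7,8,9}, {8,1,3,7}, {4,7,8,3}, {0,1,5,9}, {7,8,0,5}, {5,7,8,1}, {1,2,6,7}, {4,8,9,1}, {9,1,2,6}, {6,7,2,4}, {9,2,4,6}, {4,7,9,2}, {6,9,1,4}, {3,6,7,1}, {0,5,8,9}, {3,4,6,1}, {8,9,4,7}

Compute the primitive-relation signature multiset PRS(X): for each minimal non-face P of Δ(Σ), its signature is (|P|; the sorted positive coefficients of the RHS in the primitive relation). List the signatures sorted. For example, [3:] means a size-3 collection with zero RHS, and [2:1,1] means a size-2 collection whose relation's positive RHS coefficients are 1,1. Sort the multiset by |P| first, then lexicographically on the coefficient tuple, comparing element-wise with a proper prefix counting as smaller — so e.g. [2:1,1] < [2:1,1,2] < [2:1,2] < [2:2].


Δ(Σ) — 10 vertices, 18 min non-faces:

  P = {0,4}:  v_{0} + v_{4} = 0  so sig = [2:]
  P = {2,5}:  v_{2} + v_{5} = v_{1}  so sig = [2:1]
  P = {2,8}:  v_{2} + v_{8} = v_{4}  so sig = [2:1]
  P = {3,9}:  v_{3} + v_{9} = v_{2}  so sig = [2:1]
  P = {0,3}:  v_{0} + v_{3} = v_{1} + v_{7}  so sig = [2:1,1]
  P = {0,6}:  v_{0} + v_{6} = v_{1} + v_{2}  so sig = [2:1,1]
  P = {2,3}:  v_{2} + v_{3} = v_{6} + v_{7}  so sig = [2:1,1]
  P = {4,5}:  v_{4} + v_{5} = v_{1} + v_{8}  so sig = [2:1,1]
  P = {0,2}:  v_{0} + v_{2} = v_{1} + v_{7} + v_{9}  so sig = [2:1,1,1]
  P = {3,5}:  v_{3} + v_{5} = 2·v_{1} + v_{7} + v_{8}  so sig = [2:1,1,2]
  P = {5,6}:  v_{5} + v_{6} = 2·v_{1} + v_{4}  so sig = [2:1,2]
  P = {6,8}:  v_{6} + v_{8} = v_{1} + 2·v_{4}  so sig = [2:1,2]
  P = {0,1,8}:  v_{0} + v_{1} + v_{8} = v_{5}  so sig = [3:1]
  P = {1,2,4}:  v_{1} + v_{2} + v_{4} = v_{6}  so sig = [3:1]
  P = {1,4,7}:  v_{1} + v_{4} + v_{7} = v_{3}  so sig = [3:1]
  P = {5,7,9}:  v_{5} + v_{7} + v_{9} = v_{0}  so sig = [3:1]
  P = {6,7,9}:  v_{6} + v_{7} + v_{9} = 2·v_{2}  so sig = [3:2]
  P = {1,7,8,9}:  v_{1} + v_{7} + v_{8} + v_{9} = 0  so sig = [4:]

Signatures (|P|; sorted positive RHS coefficients), sorted:
    [2:]
    [2:1]
    [2:1]
    [2:1]
    [2:1,1]
    [2:1,1]
    [2:1,1]
    [2:1,1]
    [2:1,1,1]
    [2:1,1,2]
    [2:1,2]
    [2:1,2]
    [3:1]
    [3:1]
    [3:1]
    [3:1]
    [3:2]
    [4:]


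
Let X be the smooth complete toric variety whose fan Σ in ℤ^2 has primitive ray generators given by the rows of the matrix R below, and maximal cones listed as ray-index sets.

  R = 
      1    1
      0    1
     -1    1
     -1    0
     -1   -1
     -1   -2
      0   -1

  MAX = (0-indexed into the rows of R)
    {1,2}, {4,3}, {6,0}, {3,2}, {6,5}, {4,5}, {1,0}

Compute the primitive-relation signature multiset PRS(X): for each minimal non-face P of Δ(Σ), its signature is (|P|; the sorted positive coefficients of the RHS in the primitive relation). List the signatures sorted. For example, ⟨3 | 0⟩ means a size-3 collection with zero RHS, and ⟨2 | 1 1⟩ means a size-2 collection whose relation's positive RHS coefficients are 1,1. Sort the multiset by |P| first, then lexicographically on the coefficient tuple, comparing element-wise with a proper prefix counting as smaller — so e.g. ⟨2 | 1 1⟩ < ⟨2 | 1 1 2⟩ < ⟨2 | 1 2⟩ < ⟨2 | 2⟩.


|primitive collections| = 14. Relations:

  {0,4}:  v_{0} + v_{4} = 0  ⇒ sig = ⟨2 | 0⟩
  {1,6}:  v_{1} + v_{6} = 0  ⇒ sig = ⟨2 | 0⟩
  {0,3}:  v_{0} + v_{3} = v_{1}  ⇒ sig = ⟨2 | 1⟩
  {0,5}:  v_{0} + v_{5} = v_{6}  ⇒ sig = ⟨2 | 1⟩
  {1,3}:  v_{1} + v_{3} = v_{2}  ⇒ sig = ⟨2 | 1⟩
  {1,4}:  v_{1} + v_{4} = v_{3}  ⇒ sig = ⟨2 | 1⟩
  {1,5}:  v_{1} + v_{5} = v_{4}  ⇒ sig = ⟨2 | 1⟩
  {2,6}:  v_{2} + v_{6} = v_{3}  ⇒ sig = ⟨2 | 1⟩
  {3,6}:  v_{3} + v_{6} = v_{4}  ⇒ sig = ⟨2 | 1⟩
  {4,6}:  v_{4} + v_{6} = v_{5}  ⇒ sig = ⟨2 | 1⟩
  {2,5}:  v_{2} + v_{5} = v_{3} + v_{4}  ⇒ sig = ⟨2 | 1 1⟩
  {0,2}:  v_{0} + v_{2} = 2·v_{1}  ⇒ sig = ⟨2 | 2⟩
  {2,4}:  v_{2} + v_{4} = 2·v_{3}  ⇒ sig = ⟨2 | 2⟩
  {3,5}:  v_{3} + v_{5} = 2·v_{4}  ⇒ sig = ⟨2 | 2⟩

Sorted signature multiset PRS(X):
{ ⟨2 | 0⟩ ×2,  ⟨2 | 1⟩ ×8,  ⟨2 | 1 1⟩,  ⟨2 | 2⟩ ×3 }


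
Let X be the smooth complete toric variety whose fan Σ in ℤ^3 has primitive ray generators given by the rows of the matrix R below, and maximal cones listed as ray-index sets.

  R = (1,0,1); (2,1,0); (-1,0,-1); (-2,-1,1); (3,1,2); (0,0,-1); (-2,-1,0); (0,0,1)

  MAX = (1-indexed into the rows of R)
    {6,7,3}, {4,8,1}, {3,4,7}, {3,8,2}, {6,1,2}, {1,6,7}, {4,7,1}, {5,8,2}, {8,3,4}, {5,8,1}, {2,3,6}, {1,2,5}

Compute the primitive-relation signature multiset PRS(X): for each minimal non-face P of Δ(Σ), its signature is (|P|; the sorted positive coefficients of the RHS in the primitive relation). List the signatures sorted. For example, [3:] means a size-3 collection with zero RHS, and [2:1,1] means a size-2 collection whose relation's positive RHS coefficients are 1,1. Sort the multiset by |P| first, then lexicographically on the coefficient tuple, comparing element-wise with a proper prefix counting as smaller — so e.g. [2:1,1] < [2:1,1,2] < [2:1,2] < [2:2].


11 collections generate NE(X_Σ); each relation:

  P={1,3}:  v_{1} + v_{3} = 0 ; sig = [2:]
  P={2,7}:  v_{2} + v_{7} = 0 ; sig = [2:]
  P={6,8}:  v_{6} + v_{8} = 0 ; sig = [2:]
  P={2,4}:  v_{2} + v_{4} = v_{8} ; sig = [2:1]
  P={4,6}:  v_{4} + v_{6} = v_{7} ; sig = [2:1]
  P={7,8}:  v_{7} + v_{8} = v_{4} ; sig = [2:1]
  P={3,5}:  v_{3} + v_{5} = v_{2} + v_{8} ; sig = [2:1,1]
  P={5,6}:  v_{5} + v_{6} = v_{1} + v_{2} ; sig = [2:1,1]
  P={5,7}:  v_{5} + v_{7} = v_{1} + v_{8} ; sig = [2:1,1]
  P={4,5}:  v_{4} + v_{5} = v_{1} + 2·v_{8} ; sig = [2:1,2]
  P={1,2,8}:  v_{1} + v_{2} + v_{8} = v_{5} ; sig = [3:1]

so the primitive-relation signature multiset is
[[2:], [2:], [2:], [2:1], [2:1], [2:1], [2:1,1], [2:1,1], [2:1,1], [2:1,2], [3:1]]


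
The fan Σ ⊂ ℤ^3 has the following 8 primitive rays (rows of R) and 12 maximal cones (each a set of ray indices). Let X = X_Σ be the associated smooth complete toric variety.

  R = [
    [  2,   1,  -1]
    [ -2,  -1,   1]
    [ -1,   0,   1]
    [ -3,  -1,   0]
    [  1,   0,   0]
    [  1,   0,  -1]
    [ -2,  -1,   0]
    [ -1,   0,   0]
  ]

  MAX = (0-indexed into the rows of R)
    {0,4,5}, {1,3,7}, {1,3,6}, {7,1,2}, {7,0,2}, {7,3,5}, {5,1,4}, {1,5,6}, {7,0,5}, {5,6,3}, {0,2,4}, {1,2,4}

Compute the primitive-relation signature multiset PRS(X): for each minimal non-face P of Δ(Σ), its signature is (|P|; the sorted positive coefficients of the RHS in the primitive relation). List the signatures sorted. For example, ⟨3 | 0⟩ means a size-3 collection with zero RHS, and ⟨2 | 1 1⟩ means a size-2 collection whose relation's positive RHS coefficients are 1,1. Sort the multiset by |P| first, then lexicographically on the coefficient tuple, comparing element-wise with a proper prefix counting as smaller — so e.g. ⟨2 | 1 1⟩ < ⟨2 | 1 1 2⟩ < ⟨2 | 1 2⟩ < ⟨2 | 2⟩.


12 collections generate NE(X_Σ); each relation:

  • {0,1}:  v_{0} + v_{1} = 0  ⟹  sig = ⟨2 | 0⟩
  • {2,5}:  v_{2} + v_{5} = 0  ⟹  sig = ⟨2 | 0⟩
  • {4,7}:  v_{4} + v_{7} = 0  ⟹  sig = ⟨2 | 0⟩
  • {3,4}:  v_{3} + v_{4} = v_{6}  ⟹  sig = ⟨2 | 1⟩
  • {6,7}:  v_{6} + v_{7} = v_{3}  ⟹  sig = ⟨2 | 1⟩
  • {0,6}:  v_{0} + v_{6} = v_{5} + v_{7}  ⟹  sig = ⟨2 | 1 1⟩
  • {2,6}:  v_{2} + v_{6} = v_{1} + v_{7}  ⟹  sig = ⟨2 | 1 1⟩
  • {4,6}:  v_{4} + v_{6} = v_{1} + v_{5}  ⟹  sig = ⟨2 | 1 1⟩
  • {0,3}:  v_{0} + v_{3} = v_{5} + 2·v_{7}  ⟹  sig = ⟨2 | 1 2⟩
  • {2,3}:  v_{2} + v_{3} = v_{1} + 2·v_{7}  ⟹  sig = ⟨2 | 1 2⟩
  • {1,5,7}:  v_{1} + v_{5} + v_{7} = v_{6}  ⟹  sig = ⟨3 | 1⟩
  • {1,3,5}:  v_{1} + v_{3} + v_{5} = 2·v_{6}  ⟹  sig = ⟨3 | 2⟩

Hence PRS(X_Σ) =
    ⟨2 | 0⟩
    ⟨2 | 0⟩
    ⟨2 | 0⟩
    ⟨2 | 1⟩
    ⟨2 | 1⟩
    ⟨2 | 1 1⟩
    ⟨2 | 1 1⟩
    ⟨2 | 1 1⟩
    ⟨2 | 1 2⟩
    ⟨2 | 1 2⟩
    ⟨3 | 1⟩
    ⟨3 | 2⟩


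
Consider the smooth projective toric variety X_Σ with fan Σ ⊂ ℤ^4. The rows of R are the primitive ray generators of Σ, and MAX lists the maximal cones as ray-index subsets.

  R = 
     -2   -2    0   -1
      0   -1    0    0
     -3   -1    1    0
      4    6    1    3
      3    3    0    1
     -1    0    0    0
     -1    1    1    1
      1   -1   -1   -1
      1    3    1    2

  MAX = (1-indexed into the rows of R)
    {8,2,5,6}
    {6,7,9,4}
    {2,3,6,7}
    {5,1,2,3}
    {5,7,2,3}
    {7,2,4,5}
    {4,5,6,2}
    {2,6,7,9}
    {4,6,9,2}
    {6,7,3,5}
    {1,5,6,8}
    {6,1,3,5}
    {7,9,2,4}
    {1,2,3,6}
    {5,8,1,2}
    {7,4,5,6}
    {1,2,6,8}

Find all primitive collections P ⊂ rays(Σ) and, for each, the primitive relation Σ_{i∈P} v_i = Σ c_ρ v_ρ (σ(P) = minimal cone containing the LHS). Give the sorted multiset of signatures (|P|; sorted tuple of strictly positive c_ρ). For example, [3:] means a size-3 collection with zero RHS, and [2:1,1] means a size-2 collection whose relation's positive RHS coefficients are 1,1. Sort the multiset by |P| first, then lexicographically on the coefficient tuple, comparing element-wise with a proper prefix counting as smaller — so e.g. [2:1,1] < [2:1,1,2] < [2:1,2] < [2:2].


Δ(Σ) — 9 vertices, 14 min non-faces:

  • {7,8}:  v_{7} + v_{8} = 0 — sig = [2:]
  • {1,7}:  v_{1} + v_{7} = v_{3} — sig = [2:1]
  • {1,9}:  v_{1} + v_{9} = v_{7} — sig = [2:1]
  • {3,8}:  v_{3} + v_{8} = v_{1} — sig = [2:1]
  • {5,9}:  v_{5} + v_{9} = v_{4} — sig = [2:1]
  • {1,4}:  v_{1} + v_{4} = v_{5} + v_{7} — sig = [2:1,1]
  • {8,9}:  v_{8} + v_{9} = v_{2} + v_{5} + v_{6} — sig = [2:1,1,1]
  • {4,8}:  v_{4} + v_{8} = v_{2} + 2·v_{5} + v_{6} — sig = [2:1,1,2]
  • {3,4}:  v_{3} + v_{4} = v_{5} + 2·v_{7} — sig = [2:1,2]
  • {3,9}:  v_{3} + v_{9} = 2·v_{7} — sig = [2:2]
  • {1,2,5,6}:  v_{1} + v_{2} + v_{5} + v_{6} = 0 — sig = [4:]
  • {2,3,5,6}:  v_{2} + v_{3} + v_{5} + v_{6} = v_{7} — sig = [4:1]
  • {2,5,6,7}:  v_{2} + v_{5} + v_{6} + v_{7} = v_{9} — sig = [4:1]
  • {2,4,6,7}:  v_{2} + v_{4} + v_{6} + v_{7} = 2·v_{9} — sig = [4:2]

so the primitive-relation signature multiset is
{ [2:],  [2:1] ×4,  [2:1,1],  [2:1,1,1],  [2:1,1,2],  [2:1,2],  [2:2],  [4:],  [4:1] ×2,  [4:2] }


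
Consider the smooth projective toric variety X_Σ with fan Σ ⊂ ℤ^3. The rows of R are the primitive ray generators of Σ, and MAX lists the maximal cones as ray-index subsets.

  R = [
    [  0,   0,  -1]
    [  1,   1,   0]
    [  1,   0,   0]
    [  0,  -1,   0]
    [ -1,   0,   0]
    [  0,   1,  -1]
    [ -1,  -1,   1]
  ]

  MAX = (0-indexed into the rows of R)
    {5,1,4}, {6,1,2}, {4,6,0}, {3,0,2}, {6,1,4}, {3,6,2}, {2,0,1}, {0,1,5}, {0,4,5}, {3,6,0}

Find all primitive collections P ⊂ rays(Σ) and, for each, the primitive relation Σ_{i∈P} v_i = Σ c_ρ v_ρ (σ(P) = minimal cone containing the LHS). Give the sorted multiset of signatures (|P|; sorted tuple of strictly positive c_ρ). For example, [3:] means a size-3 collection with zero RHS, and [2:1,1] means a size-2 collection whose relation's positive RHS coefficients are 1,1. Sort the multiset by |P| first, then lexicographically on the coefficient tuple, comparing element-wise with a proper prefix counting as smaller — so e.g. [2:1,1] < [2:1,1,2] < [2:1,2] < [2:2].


|primitive collections| = 9. Relations:

  • {2,4}:  v_{2} + v_{4} = 0  ⇒ sig = [2:]
  • {1,3}:  v_{1} + v_{3} = v_{2}  ⇒ sig = [2:1]
  • {3,5}:  v_{3} + v_{5} = v_{0}  ⇒ sig = [2:1]
  • {5,6}:  v_{5} + v_{6} = v_{4}  ⇒ sig = [2:1]
  • {2,5}:  v_{2} + v_{5} = v_{0} + v_{1}  ⇒ sig = [2:1,1]
  • {3,4}:  v_{3} + v_{4} = v_{0} + v_{6}  ⇒ sig = [2:1,1]
  • {0,1,6}:  v_{0} + v_{1} + v_{6} = 0  ⇒ sig = [3:]
  • {0,1,4}:  v_{0} + v_{1} + v_{4} = v_{5}  ⇒ sig = [3:1]
  • {0,2,6}:  v_{0} + v_{2} + v_{6} = v_{3}  ⇒ sig = [3:1]

Hence PRS(X_Σ) =
    |P|=2: 6 collections, coeffs (), (1), (1), (1), (1,1), (1,1)
    |P|=3: 3 collections, coeffs (), (1), (1)


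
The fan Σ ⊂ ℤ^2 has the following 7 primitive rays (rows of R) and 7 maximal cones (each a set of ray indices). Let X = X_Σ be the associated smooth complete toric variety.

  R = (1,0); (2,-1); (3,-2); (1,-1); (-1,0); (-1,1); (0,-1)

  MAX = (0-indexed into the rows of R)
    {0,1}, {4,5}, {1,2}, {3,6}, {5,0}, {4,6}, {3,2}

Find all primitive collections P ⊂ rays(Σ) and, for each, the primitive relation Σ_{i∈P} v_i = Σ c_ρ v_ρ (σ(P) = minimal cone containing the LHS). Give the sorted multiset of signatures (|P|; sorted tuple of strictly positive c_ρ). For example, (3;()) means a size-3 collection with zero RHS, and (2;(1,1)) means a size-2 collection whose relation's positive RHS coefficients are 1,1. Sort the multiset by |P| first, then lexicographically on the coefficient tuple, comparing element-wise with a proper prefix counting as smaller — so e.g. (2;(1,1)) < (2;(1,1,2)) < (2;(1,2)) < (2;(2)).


Minimal non-faces — 14 found among 7 rays, 7 max cones:

  P = {0,4}:  v_{0} + v_{4} = 0  ⟹  sig = (2;())
  P = {3,5}:  v_{3} + v_{5} = 0  ⟹  sig = (2;())
  P = {0,3}:  v_{0} + v_{3} = v_{1}  ⟹  sig = (2;(1))
  P = {0,6}:  v_{0} + v_{6} = v_{3}  ⟹  sig = (2;(1))
  P = {1,3}:  v_{1} + v_{3} = v_{2}  ⟹  sig = (2;(1))
  P = {1,4}:  v_{1} + v_{4} = v_{3}  ⟹  sig = (2;(1))
  P = {1,5}:  v_{1} + v_{5} = v_{0}  ⟹  sig = (2;(1))
  P = {2,5}:  v_{2} + v_{5} = v_{1}  ⟹  sig = (2;(1))
  P = {3,4}:  v_{3} + v_{4} = v_{6}  ⟹  sig = (2;(1))
  P = {5,6}:  v_{5} + v_{6} = v_{4}  ⟹  sig = (2;(1))
  P = {0,2}:  v_{0} + v_{2} = 2·v_{1}  ⟹  sig = (2;(2))
  P = {1,6}:  v_{1} + v_{6} = 2·v_{3}  ⟹  sig = (2;(2))
  P = {2,4}:  v_{2} + v_{4} = 2·v_{3}  ⟹  sig = (2;(2))
  P = {2,6}:  v_{2} + v_{6} = 3·v_{3}  ⟹  sig = (2;(3))

Signatures (|P|; sorted positive RHS coefficients), sorted:
[(2;()), (2;()), (2;(1)), (2;(1)), (2;(1)), (2;(1)), (2;(1)), (2;(1)), (2;(1)), (2;(1)), (2;(2)), (2;(2)), (2;(2)), (2;(3))]


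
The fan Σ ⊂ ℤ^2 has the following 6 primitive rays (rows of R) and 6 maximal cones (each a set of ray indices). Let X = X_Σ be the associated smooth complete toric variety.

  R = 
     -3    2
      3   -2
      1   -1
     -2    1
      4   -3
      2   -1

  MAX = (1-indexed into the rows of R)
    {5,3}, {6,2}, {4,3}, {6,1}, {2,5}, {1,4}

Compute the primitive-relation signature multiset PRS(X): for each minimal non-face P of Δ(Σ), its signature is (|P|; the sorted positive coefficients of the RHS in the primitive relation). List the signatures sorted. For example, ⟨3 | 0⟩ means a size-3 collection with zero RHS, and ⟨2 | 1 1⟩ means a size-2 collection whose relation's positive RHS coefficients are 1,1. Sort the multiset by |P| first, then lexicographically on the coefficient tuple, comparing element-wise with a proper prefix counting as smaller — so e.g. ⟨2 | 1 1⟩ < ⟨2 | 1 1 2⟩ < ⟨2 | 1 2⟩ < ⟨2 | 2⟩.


Primitive collections (9):

  P = {1,2}:  v_{1} + v_{2} = 0  so sig = ⟨2 | 0⟩
  P = {4,6}:  v_{4} + v_{6} = 0  so sig = ⟨2 | 0⟩
  P = {1,3}:  v_{1} + v_{3} = v_{4}  so sig = ⟨2 | 1⟩
  P = {1,5}:  v_{1} + v_{5} = v_{3}  so sig = ⟨2 | 1⟩
  P = {2,3}:  v_{2} + v_{3} = v_{5}  so sig = ⟨2 | 1⟩
  P = {2,4}:  v_{2} + v_{4} = v_{3}  so sig = ⟨2 | 1⟩
  P = {3,6}:  v_{3} + v_{6} = v_{2}  so sig = ⟨2 | 1⟩
  P = {4,5}:  v_{4} + v_{5} = 2·v_{3}  so sig = ⟨2 | 2⟩
  P = {5,6}:  v_{5} + v_{6} = 2·v_{2}  so sig = ⟨2 | 2⟩

Sorted signature multiset PRS(X):
    |P|=2: 9 collections, coeffs (), (), (1), (1), (1), (1), (1), (2), (2)


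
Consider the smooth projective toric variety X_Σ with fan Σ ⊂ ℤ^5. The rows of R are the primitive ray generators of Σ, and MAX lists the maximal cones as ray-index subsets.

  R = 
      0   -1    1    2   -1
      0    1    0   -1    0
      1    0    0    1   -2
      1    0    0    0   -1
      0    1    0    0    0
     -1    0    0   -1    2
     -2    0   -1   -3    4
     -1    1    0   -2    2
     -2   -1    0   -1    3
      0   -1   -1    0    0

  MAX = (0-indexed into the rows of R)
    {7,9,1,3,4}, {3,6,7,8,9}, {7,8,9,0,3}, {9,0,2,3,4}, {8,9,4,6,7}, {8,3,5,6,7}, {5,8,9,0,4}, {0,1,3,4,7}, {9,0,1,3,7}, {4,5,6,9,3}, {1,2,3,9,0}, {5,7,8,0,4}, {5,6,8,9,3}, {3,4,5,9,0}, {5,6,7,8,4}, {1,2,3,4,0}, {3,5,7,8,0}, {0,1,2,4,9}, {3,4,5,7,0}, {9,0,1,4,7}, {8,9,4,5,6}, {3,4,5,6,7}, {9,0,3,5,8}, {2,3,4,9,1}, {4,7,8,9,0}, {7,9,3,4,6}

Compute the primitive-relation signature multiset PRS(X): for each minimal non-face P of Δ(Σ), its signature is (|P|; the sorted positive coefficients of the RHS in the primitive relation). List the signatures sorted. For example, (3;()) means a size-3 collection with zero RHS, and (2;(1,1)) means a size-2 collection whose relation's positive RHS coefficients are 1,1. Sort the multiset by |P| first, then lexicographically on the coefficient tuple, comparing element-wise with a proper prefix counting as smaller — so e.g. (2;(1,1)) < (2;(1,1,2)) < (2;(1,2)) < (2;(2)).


The 12 primitive collections of Σ (r=10, n=5):

  P={2,5}:  v_{2} + v_{5} = 0  →  sig = (2;())
  P={0,6}:  v_{0} + v_{6} = v_{8}  →  sig = (2;(1))
  P={1,5}:  v_{1} + v_{5} = v_{7}  →  sig = (2;(1))
  P={2,7}:  v_{2} + v_{7} = v_{1}  →  sig = (2;(1))
  P={2,6}:  v_{2} + v_{6} = v_{7} + v_{9}  →  sig = (2;(1,1))
  P={2,8}:  v_{2} + v_{8} = v_{0} + v_{7} + v_{9}  →  sig = (2;(1,1,1))
  P={1,8}:  v_{1} + v_{8} = v_{0} + 2·v_{7} + v_{9}  →  sig = (2;(1,1,2))
  P={1,6}:  v_{1} + v_{6} = 2·v_{7} + v_{9}  →  sig = (2;(1,2))
  P={3,4,8}:  v_{3} + v_{4} + v_{8} = v_{5}  →  sig = (3;(1))
  P={5,7,9}:  v_{5} + v_{7} + v_{9} = v_{6}  →  sig = (3;(1))
  P={0,3,4,7,9}:  v_{0} + v_{3} + v_{4} + v_{7} + v_{9} = 0  →  sig = (5;())
  P={0,1,3,4,9}:  v_{0} + v_{1} + v_{3} + v_{4} + v_{9} = v_{2}  →  sig = (5;(1))

Signatures (|P|; sorted positive RHS coefficients), sorted:
    (2;())
    (2;(1))
    (2;(1))
    (2;(1))
    (2;(1,1))
    (2;(1,1,1))
    (2;(1,1,2))
    (2;(1,2))
    (3;(1))
    (3;(1))
    (5;())
    (5;(1))


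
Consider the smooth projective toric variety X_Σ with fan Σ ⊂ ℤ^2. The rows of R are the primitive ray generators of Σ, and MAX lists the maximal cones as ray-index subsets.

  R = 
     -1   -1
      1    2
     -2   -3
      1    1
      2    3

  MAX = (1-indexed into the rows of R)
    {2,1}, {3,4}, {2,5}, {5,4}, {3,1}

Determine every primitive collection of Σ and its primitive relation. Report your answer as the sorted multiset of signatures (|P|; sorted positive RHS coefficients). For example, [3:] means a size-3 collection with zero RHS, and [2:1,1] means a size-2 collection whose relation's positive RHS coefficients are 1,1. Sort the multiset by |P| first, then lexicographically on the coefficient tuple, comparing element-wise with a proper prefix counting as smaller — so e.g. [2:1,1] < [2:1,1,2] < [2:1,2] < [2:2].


Δ(Σ) — 5 vertices, 5 min non-faces:

  • {1,4}:  v_{1} + v_{4} = 0  so sig = [2:]
  • {3,5}:  v_{3} + v_{5} = 0  so sig = [2:]
  • {1,5}:  v_{1} + v_{5} = v_{2}  so sig = [2:1]
  • {2,3}:  v_{2} + v_{3} = v_{1}  so sig = [2:1]
  • {2,4}:  v_{2} + v_{4} = v_{5}  so sig = [2:1]

so the primitive-relation signature multiset is
[[2:], [2:], [2:1], [2:1], [2:1]]


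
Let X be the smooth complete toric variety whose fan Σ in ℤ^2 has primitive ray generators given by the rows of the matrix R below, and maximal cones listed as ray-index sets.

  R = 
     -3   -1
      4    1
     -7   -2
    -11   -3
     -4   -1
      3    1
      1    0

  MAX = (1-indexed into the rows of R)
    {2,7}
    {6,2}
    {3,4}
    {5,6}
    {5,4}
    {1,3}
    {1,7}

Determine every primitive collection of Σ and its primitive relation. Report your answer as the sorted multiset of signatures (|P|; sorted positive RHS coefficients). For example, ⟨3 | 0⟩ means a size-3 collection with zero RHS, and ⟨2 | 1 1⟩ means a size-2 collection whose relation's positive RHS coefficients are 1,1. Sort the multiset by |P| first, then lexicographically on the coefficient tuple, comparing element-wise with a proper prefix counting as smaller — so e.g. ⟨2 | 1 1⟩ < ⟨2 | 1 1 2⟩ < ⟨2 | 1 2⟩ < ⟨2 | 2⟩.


|primitive collections| = 14. Relations:

  {1,6}:  v_{1} + v_{6} = 0  ⇒ sig = ⟨2 | 0⟩
  {2,5}:  v_{2} + v_{5} = 0  ⇒ sig = ⟨2 | 0⟩
  {1,2}:  v_{1} + v_{2} = v_{7}  ⇒ sig = ⟨2 | 1⟩
  {1,5}:  v_{1} + v_{5} = v_{3}  ⇒ sig = ⟨2 | 1⟩
  {2,3}:  v_{2} + v_{3} = v_{1}  ⇒ sig = ⟨2 | 1⟩
  {2,4}:  v_{2} + v_{4} = v_{3}  ⇒ sig = ⟨2 | 1⟩
  {3,5}:  v_{3} + v_{5} = v_{4}  ⇒ sig = ⟨2 | 1⟩
  {3,6}:  v_{3} + v_{6} = v_{5}  ⇒ sig = ⟨2 | 1⟩
  {5,7}:  v_{5} + v_{7} = v_{1}  ⇒ sig = ⟨2 | 1⟩
  {6,7}:  v_{6} + v_{7} = v_{2}  ⇒ sig = ⟨2 | 1⟩
  {4,7}:  v_{4} + v_{7} = v_{1} + v_{3}  ⇒ sig = ⟨2 | 1 1⟩
  {1,4}:  v_{1} + v_{4} = 2·v_{3}  ⇒ sig = ⟨2 | 2⟩
  {3,7}:  v_{3} + v_{7} = 2·v_{1}  ⇒ sig = ⟨2 | 2⟩
  {4,6}:  v_{4} + v_{6} = 2·v_{5}  ⇒ sig = ⟨2 | 2⟩

Signatures (|P|; sorted positive RHS coefficients), sorted:
    |P|=2: 14 collections, coeffs (), (), (1), (1), (1), (1), (1), (1), (1), (1), (1,1), (2), (2), (2)


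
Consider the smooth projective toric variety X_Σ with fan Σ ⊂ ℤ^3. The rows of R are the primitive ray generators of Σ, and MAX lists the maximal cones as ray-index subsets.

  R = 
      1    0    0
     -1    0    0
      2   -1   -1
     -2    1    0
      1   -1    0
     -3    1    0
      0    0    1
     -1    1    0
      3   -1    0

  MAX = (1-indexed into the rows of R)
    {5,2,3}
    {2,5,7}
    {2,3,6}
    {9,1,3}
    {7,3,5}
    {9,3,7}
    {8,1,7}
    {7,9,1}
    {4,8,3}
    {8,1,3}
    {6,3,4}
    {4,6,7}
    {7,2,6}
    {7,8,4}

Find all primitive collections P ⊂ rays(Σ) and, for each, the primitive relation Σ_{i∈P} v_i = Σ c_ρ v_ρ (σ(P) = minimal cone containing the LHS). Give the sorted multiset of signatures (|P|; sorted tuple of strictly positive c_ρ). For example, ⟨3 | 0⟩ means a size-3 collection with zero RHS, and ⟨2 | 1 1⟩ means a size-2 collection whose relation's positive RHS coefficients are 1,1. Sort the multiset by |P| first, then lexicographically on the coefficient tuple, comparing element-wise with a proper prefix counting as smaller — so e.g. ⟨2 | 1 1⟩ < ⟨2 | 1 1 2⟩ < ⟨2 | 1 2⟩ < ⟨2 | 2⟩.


Primitive collections (20):

  {1,2}:  v_{1} + v_{2} = 0 ; sig = ⟨2 | 0⟩
  {5,8}:  v_{5} + v_{8} = 0 ; sig = ⟨2 | 0⟩
  {6,9}:  v_{6} + v_{9} = 0 ; sig = ⟨2 | 0⟩
  {1,4}:  v_{1} + v_{4} = v_{8} ; sig = ⟨2 | 1⟩
  {1,6}:  v_{1} + v_{6} = v_{4} ; sig = ⟨2 | 1⟩
  {2,4}:  v_{2} + v_{4} = v_{6} ; sig = ⟨2 | 1⟩
  {2,8}:  v_{2} + v_{8} = v_{4} ; sig = ⟨2 | 1⟩
  {4,5}:  v_{4} + v_{5} = v_{2} ; sig = ⟨2 | 1⟩
  {4,9}:  v_{4} + v_{9} = v_{1} ; sig = ⟨2 | 1⟩
  {1,5}:  v_{1} + v_{5} = v_{3} + v_{7} ; sig = ⟨2 | 1 1⟩
  {2,9}:  v_{2} + v_{9} = v_{3} + v_{7} ; sig = ⟨2 | 1 1⟩
  {5,6}:  v_{5} + v_{6} = 2·v_{2} ; sig = ⟨2 | 2⟩
  {6,8}:  v_{6} + v_{8} = 2·v_{4} ; sig = ⟨2 | 2⟩
  {8,9}:  v_{8} + v_{9} = 2·v_{1} ; sig = ⟨2 | 2⟩
  {5,9}:  v_{5} + v_{9} = 2·v_{3} + 2·v_{7} ; sig = ⟨2 | 2 2⟩
  {3,4,7}:  v_{3} + v_{4} + v_{7} = 0 ; sig = ⟨3 | 0⟩
  {1,3,7}:  v_{1} + v_{3} + v_{7} = v_{9} ; sig = ⟨3 | 1⟩
  {2,3,7}:  v_{2} + v_{3} + v_{7} = v_{5} ; sig = ⟨3 | 1⟩
  {3,6,7}:  v_{3} + v_{6} + v_{7} = v_{2} ; sig = ⟨3 | 1⟩
  {3,7,8}:  v_{3} + v_{7} + v_{8} = v_{1} ; sig = ⟨3 | 1⟩

so the primitive-relation signature multiset is
    ⟨2 | 0⟩
    ⟨2 | 0⟩
    ⟨2 | 0⟩
    ⟨2 | 1⟩
    ⟨2 | 1⟩
    ⟨2 | 1⟩
    ⟨2 | 1⟩
    ⟨2 | 1⟩
    ⟨2 | 1⟩
    ⟨2 | 1 1⟩
    ⟨2 | 1 1⟩
    ⟨2 | 2⟩
    ⟨2 | 2⟩
    ⟨2 | 2⟩
    ⟨2 | 2 2⟩
    ⟨3 | 0⟩
    ⟨3 | 1⟩
    ⟨3 | 1⟩
    ⟨3 | 1⟩
    ⟨3 | 1⟩


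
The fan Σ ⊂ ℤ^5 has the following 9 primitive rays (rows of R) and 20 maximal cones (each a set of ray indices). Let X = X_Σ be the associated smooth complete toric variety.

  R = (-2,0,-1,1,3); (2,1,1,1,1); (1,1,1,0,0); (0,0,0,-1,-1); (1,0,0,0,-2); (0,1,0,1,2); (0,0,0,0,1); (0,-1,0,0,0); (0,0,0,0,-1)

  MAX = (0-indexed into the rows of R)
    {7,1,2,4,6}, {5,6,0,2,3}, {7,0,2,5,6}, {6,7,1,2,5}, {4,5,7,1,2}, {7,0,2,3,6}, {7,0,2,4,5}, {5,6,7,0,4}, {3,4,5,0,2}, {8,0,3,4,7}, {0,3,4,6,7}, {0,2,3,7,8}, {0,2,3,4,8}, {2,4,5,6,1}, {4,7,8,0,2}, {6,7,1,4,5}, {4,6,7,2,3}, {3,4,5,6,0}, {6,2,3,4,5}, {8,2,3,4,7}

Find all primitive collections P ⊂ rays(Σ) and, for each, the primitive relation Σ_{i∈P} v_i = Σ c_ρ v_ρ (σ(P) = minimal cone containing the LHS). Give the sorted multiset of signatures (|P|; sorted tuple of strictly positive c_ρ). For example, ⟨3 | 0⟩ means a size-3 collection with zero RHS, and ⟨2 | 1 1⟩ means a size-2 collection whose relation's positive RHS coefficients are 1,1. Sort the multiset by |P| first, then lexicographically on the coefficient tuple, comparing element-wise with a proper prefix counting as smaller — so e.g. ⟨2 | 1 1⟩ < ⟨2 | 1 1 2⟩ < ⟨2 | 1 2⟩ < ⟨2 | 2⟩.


Σ has 9 primitive collections:

  • {6,8}:  v_{6} + v_{8} = 0  ⇒ sig = ⟨2 | 0⟩
  • {5,8}:  v_{5} + v_{8} = v_{0} + v_{2} + v_{4}  ⇒ sig = ⟨2 | 1 1 1⟩
  • {1,8}:  v_{1} + v_{8} = v_{2} + v_{4} + v_{5} + v_{7}  ⇒ sig = ⟨2 | 1 1 1 1⟩
  • {1,3}:  v_{1} + v_{3} = v_{2} + v_{4} + 2·v_{6}  ⇒ sig = ⟨2 | 1 1 2⟩
  • {0,1}:  v_{0} + v_{1} = 2·v_{5} + v_{7}  ⇒ sig = ⟨2 | 1 2⟩
  • {3,5,7}:  v_{3} + v_{5} + v_{7} = v_{6}  ⇒ sig = ⟨3 | 1⟩
  • {0,2,4,6}:  v_{0} + v_{2} + v_{4} + v_{6} = v_{5}  ⇒ sig = ⟨4 | 1⟩
  • {0,2,3,4,7}:  v_{0} + v_{2} + v_{3} + v_{4} + v_{7} = 0  ⇒ sig = ⟨5 | 0⟩
  • {2,4,5,6,7}:  v_{2} + v_{4} + v_{5} + v_{6} + v_{7} = v_{1}  ⇒ sig = ⟨5 | 1⟩

Hence PRS(X_Σ) =
    ⟨2 | 0⟩
    ⟨2 | 1 1 1⟩
    ⟨2 | 1 1 1 1⟩
    ⟨2 | 1 1 2⟩
    ⟨2 | 1 2⟩
    ⟨3 | 1⟩
    ⟨4 | 1⟩
    ⟨5 | 0⟩
    ⟨5 | 1⟩


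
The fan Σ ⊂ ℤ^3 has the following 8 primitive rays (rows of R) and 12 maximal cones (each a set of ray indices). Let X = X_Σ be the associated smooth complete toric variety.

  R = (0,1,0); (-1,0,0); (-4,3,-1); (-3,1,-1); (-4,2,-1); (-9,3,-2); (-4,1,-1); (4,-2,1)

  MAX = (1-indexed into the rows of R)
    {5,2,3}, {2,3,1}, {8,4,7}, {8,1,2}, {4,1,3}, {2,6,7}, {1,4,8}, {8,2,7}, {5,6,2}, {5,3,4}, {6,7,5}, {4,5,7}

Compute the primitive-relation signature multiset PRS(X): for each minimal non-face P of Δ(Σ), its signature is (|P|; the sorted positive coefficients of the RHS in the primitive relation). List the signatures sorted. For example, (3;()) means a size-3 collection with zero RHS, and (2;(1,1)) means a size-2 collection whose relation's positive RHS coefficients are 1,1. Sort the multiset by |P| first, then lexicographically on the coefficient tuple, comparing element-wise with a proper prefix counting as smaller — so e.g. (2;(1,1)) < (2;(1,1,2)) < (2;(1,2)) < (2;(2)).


Δ(Σ) — 8 vertices, 11 min non-faces:

  P={5,8}:  v_{5} + v_{8} = 0 — sig = (2;())
  P={1,5}:  v_{1} + v_{5} = v_{3} — sig = (2;(1))
  P={1,7}:  v_{1} + v_{7} = v_{5} — sig = (2;(1))
  P={2,4}:  v_{2} + v_{4} = v_{7} — sig = (2;(1))
  P={3,8}:  v_{3} + v_{8} = v_{1} — sig = (2;(1))
  P={6,8}:  v_{6} + v_{8} = v_{2} + v_{7} — sig = (2;(1,1))
  P={1,6}:  v_{1} + v_{6} = v_{2} + 2·v_{5} — sig = (2;(1,2))
  P={4,6}:  v_{4} + v_{6} = v_{5} + 2·v_{7} — sig = (2;(1,2))
  P={3,6}:  v_{3} + v_{6} = v_{2} + 3·v_{5} — sig = (2;(1,3))
  P={3,7}:  v_{3} + v_{7} = 2·v_{5} — sig = (2;(2))
  P={2,5,7}:  v_{2} + v_{5} + v_{7} = v_{6} — sig = (3;(1))

so the primitive-relation signature multiset is
[(2;()), (2;(1)), (2;(1)), (2;(1)), (2;(1)), (2;(1,1)), (2;(1,2)), (2;(1,2)), (2;(1,3)), (2;(2)), (3;(1))]


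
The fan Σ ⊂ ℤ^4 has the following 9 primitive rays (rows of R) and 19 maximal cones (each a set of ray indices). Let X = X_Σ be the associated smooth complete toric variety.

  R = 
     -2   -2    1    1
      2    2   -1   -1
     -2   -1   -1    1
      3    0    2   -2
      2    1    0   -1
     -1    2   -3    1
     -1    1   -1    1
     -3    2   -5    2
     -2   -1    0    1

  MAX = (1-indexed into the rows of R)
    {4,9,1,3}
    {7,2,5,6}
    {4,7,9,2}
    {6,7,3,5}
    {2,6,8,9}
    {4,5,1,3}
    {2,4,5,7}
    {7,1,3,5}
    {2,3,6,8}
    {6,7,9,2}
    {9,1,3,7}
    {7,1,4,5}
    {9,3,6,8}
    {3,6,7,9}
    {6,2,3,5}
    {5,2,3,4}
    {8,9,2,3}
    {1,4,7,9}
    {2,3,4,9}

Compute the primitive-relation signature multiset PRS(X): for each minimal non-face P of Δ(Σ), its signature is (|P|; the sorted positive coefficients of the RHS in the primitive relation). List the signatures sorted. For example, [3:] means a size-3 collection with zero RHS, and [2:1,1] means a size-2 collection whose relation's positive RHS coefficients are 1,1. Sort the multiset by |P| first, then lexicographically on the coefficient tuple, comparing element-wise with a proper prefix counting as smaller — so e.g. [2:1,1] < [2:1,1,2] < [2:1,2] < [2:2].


Primitive collections (11):

  {1,2}:  v_{1} + v_{2} = 0  so sig = [2:]
  {5,9}:  v_{5} + v_{9} = 0  so sig = [2:]
  {4,6}:  v_{4} + v_{6} = v_{2}  so sig = [2:1]
  {1,6}:  v_{1} + v_{6} = v_{3} + v_{7}  so sig = [2:1,1]
  {1,8}:  v_{1} + v_{8} = v_{3} + v_{6} + v_{9}  so sig = [2:1,1,1]
  {5,8}:  v_{5} + v_{8} = v_{2} + v_{3} + v_{6}  so sig = [2:1,1,1]
  {4,8}:  v_{4} + v_{8} = 2·v_{2} + v_{3} + v_{9}  so sig = [2:1,1,2]
  {7,8}:  v_{7} + v_{8} = 2·v_{6} + v_{9}  so sig = [2:1,2]
  {3,4,7}:  v_{3} + v_{4} + v_{7} = 0  so sig = [3:]
  {2,3,7}:  v_{2} + v_{3} + v_{7} = v_{6}  so sig = [3:1]
  {2,3,6,9}:  v_{2} + v_{3} + v_{6} + v_{9} = v_{8}  so sig = [4:1]

Sorted signature multiset PRS(X):
[[2:], [2:], [2:1], [2:1,1], [2:1,1,1], [2:1,1,1], [2:1,1,2], [2:1,2], [3:], [3:1], [4:1]]


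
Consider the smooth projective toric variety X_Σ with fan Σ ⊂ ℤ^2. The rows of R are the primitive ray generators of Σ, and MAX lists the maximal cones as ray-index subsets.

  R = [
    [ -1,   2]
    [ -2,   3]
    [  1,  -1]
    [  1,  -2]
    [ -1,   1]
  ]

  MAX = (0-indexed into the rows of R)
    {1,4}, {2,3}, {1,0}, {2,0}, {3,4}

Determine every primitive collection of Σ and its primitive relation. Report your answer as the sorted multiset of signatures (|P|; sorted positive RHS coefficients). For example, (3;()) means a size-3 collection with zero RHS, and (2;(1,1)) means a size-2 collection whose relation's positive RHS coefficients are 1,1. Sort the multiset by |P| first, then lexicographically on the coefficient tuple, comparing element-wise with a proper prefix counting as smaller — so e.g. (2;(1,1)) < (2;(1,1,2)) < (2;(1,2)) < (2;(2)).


Primitive collections (5):

  P={0,3}:  v_{0} + v_{3} = 0  →  sig = (2;())
  P={2,4}:  v_{2} + v_{4} = 0  →  sig = (2;())
  P={0,4}:  v_{0} + v_{4} = v_{1}  →  sig = (2;(1))
  P={1,2}:  v_{1} + v_{2} = v_{0}  →  sig = (2;(1))
  P={1,3}:  v_{1} + v_{3} = v_{4}  →  sig = (2;(1))

Sorted signature multiset PRS(X):
[(2;()), (2;()), (2;(1)), (2;(1)), (2;(1))]


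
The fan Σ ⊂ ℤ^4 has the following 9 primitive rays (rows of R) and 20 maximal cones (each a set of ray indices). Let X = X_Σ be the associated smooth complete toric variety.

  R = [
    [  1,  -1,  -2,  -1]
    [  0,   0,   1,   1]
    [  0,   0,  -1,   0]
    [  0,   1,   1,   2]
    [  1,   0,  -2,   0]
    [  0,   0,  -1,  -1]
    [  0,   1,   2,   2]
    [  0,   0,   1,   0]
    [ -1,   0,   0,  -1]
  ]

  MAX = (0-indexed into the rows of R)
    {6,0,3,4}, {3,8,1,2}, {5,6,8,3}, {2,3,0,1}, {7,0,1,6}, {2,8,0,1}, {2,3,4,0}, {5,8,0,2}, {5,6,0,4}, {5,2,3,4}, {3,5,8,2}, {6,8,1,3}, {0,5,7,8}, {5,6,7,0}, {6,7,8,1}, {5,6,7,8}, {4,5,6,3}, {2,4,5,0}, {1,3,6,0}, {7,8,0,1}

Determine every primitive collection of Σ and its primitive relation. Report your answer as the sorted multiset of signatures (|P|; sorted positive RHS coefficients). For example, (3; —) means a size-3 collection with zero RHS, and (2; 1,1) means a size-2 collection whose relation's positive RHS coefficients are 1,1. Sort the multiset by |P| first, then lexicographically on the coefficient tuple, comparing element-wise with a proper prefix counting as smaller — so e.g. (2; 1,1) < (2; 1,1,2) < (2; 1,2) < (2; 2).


Minimal non-faces — 10 found among 9 rays, 20 max cones:

  {1,5}:  v_{1} + v_{5} = 0  ⇒ sig = (2; —)
  {2,7}:  v_{2} + v_{7} = 0  ⇒ sig = (2; —)
  {2,6}:  v_{2} + v_{6} = v_{3}  ⇒ sig = (2; 1)
  {3,7}:  v_{3} + v_{7} = v_{6}  ⇒ sig = (2; 1)
  {1,4}:  v_{1} + v_{4} = v_{0} + v_{3}  ⇒ sig = (2; 1,1)
  {4,8}:  v_{4} + v_{8} = v_{2} + v_{5}  ⇒ sig = (2; 1,1)
  {4,7}:  v_{4} + v_{7} = v_{0} + v_{5} + v_{6}  ⇒ sig = (2; 1,1,1)
  {0,6,8}:  v_{0} + v_{6} + v_{8} = 0  ⇒ sig = (3; —)
  {0,3,5}:  v_{0} + v_{3} + v_{5} = v_{4}  ⇒ sig = (3; 1)
  {0,3,8}:  v_{0} + v_{3} + v_{8} = v_{2}  ⇒ sig = (3; 1)

Signatures (|P|; sorted positive RHS coefficients), sorted:
[(2; —), (2; —), (2; 1), (2; 1), (2; 1,1), (2; 1,1), (2; 1,1,1), (3; —), (3; 1), (3; 1)]


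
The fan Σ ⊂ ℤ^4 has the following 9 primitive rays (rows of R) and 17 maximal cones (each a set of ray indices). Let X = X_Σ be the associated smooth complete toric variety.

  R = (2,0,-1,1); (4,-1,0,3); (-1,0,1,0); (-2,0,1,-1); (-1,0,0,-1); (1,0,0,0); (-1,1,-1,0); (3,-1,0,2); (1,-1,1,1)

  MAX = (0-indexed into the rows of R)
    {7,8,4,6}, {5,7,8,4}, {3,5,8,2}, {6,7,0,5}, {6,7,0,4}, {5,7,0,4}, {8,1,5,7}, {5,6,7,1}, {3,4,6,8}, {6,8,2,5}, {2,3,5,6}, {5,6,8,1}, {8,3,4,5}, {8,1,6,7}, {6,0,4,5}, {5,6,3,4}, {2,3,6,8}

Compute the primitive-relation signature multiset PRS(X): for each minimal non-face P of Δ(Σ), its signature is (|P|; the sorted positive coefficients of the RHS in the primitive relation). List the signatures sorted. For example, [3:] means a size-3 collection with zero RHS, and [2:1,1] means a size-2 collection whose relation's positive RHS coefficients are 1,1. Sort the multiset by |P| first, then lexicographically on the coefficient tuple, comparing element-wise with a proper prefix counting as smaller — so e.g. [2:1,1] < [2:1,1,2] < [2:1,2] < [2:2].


Primitive collections (14):

  • {0,3}:  v_{0} + v_{3} = 0 ; sig = [2:]
  • {0,8}:  v_{0} + v_{8} = v_{7} ; sig = [2:1]
  • {1,4}:  v_{1} + v_{4} = v_{7} ; sig = [2:1]
  • {2,4}:  v_{2} + v_{4} = v_{3} ; sig = [2:1]
  • {3,7}:  v_{3} + v_{7} = v_{8} ; sig = [2:1]
  • {0,2}:  v_{0} + v_{2} = v_{5} + v_{6} + v_{8} ; sig = [2:1,1,1]
  • {0,1}:  v_{0} + v_{1} = v_{5} + v_{6} + 2·v_{7} ; sig = [2:1,1,2]
  • {1,3}:  v_{1} + v_{3} = v_{5} + v_{6} + 2·v_{8} ; sig = [2:1,1,2]
  • {2,7}:  v_{2} + v_{7} = v_{5} + v_{6} + 2·v_{8} ; sig = [2:1,1,2]
  • {1,2}:  v_{1} + v_{2} = 2·v_{5} + 2·v_{6} + 3·v_{8} ; sig = [2:2,2,3]
  • {4,5,6,8}:  v_{4} + v_{5} + v_{6} + v_{8} = 0 ; sig = [4:]
  • {3,5,6,8}:  v_{3} + v_{5} + v_{6} + v_{8} = v_{2} ; sig = [4:1]
  • {4,5,6,7}:  v_{4} + v_{5} + v_{6} + v_{7} = v_{0} ; sig = [4:1]
  • {5,6,7,8}:  v_{5} + v_{6} + v_{7} + v_{8} = v_{1} ; sig = [4:1]

so the primitive-relation signature multiset is
    [2:]
    [2:1]
    [2:1]
    [2:1]
    [2:1]
    [2:1,1,1]
    [2:1,1,2]
    [2:1,1,2]
    [2:1,1,2]
    [2:2,2,3]
    [4:]
    [4:1]
    [4:1]
    [4:1]


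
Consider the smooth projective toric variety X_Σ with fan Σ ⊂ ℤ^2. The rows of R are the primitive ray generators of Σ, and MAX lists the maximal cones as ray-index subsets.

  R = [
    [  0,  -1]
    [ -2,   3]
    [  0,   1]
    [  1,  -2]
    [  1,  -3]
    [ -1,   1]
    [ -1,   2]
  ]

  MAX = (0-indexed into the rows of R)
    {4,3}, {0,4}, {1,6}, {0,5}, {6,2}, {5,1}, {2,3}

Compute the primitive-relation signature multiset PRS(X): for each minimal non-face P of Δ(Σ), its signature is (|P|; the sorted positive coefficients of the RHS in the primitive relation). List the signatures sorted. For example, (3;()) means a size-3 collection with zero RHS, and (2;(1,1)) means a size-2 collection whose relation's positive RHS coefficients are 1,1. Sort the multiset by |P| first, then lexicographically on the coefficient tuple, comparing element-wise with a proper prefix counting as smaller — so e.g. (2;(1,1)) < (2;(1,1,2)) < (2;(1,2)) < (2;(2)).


Σ has 14 primitive collections:

  P={0,2}:  v_{0} + v_{2} = 0 — sig = (2;())
  P={3,6}:  v_{3} + v_{6} = 0 — sig = (2;())
  P={0,3}:  v_{0} + v_{3} = v_{4} — sig = (2;(1))
  P={0,6}:  v_{0} + v_{6} = v_{5} — sig = (2;(1))
  P={1,3}:  v_{1} + v_{3} = v_{5} — sig = (2;(1))
  P={2,4}:  v_{2} + v_{4} = v_{3} — sig = (2;(1))
  P={2,5}:  v_{2} + v_{5} = v_{6} — sig = (2;(1))
  P={3,5}:  v_{3} + v_{5} = v_{0} — sig = (2;(1))
  P={4,6}:  v_{4} + v_{6} = v_{0} — sig = (2;(1))
  P={5,6}:  v_{5} + v_{6} = v_{1} — sig = (2;(1))
  P={1,4}:  v_{1} + v_{4} = v_{0} + v_{5} — sig = (2;(1,1))
  P={0,1}:  v_{0} + v_{1} = 2·v_{5} — sig = (2;(2))
  P={1,2}:  v_{1} + v_{2} = 2·v_{6} — sig = (2;(2))
  P={4,5}:  v_{4} + v_{5} = 2·v_{0} — sig = (2;(2))

so the primitive-relation signature multiset is
    |P|=2: 14 collections, coeffs (), (), (1), (1), (1), (1), (1), (1), (1), (1), (1,1), (2), (2), (2)


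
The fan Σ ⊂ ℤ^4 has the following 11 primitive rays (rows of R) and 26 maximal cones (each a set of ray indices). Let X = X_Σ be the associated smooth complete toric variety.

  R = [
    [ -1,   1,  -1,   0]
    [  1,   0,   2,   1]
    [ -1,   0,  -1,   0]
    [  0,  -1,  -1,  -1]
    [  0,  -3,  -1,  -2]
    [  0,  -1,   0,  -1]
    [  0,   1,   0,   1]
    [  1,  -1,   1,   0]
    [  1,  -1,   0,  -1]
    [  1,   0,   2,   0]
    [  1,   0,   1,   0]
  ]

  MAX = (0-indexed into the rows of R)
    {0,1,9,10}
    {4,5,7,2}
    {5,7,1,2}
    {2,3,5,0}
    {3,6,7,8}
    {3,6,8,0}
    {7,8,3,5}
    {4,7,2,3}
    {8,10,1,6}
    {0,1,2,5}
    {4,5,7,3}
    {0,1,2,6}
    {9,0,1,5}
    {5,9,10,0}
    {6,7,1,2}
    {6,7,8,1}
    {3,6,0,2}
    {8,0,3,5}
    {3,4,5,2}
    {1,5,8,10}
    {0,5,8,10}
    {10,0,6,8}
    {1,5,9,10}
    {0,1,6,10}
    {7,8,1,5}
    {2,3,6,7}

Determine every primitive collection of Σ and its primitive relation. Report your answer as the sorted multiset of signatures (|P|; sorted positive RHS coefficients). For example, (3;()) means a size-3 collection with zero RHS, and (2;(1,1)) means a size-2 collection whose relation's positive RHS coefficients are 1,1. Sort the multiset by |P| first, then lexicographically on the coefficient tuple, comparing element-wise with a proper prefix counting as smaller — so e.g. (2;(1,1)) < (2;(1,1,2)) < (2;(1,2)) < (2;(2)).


|primitive collections| = 21. Relations:

  • {0,7}:  v_{0} + v_{7} = 0  →  sig = (2;())
  • {2,10}:  v_{2} + v_{10} = 0  →  sig = (2;())
  • {5,6}:  v_{5} + v_{6} = 0  →  sig = (2;())
  • {1,3}:  v_{1} + v_{3} = v_{7}  →  sig = (2;(1))
  • {2,8}:  v_{2} + v_{8} = v_{3}  →  sig = (2;(1))
  • {3,10}:  v_{3} + v_{10} = v_{8}  →  sig = (2;(1))
  • {3,9}:  v_{3} + v_{9} = v_{5} + v_{10}  →  sig = (2;(1,1))
  • {7,10}:  v_{7} + v_{10} = v_{1} + v_{8}  →  sig = (2;(1,1))
  • {0,4}:  v_{0} + v_{4} = v_{2} + v_{3} + v_{5}  →  sig = (2;(1,1,1))
  • {2,9}:  v_{2} + v_{9} = v_{0} + v_{1} + v_{5}  →  sig = (2;(1,1,1))
  • {4,6}:  v_{4} + v_{6} = v_{2} + v_{3} + v_{7}  →  sig = (2;(1,1,1))
  • {4,10}:  v_{4} + v_{10} = v_{3} + v_{5} + v_{7}  →  sig = (2;(1,1,1))
  • {6,9}:  v_{6} + v_{9} = v_{0} + v_{1} + v_{10}  →  sig = (2;(1,1,1))
  • {7,9}:  v_{7} + v_{9} = v_{1} + v_{5} + v_{10}  →  sig = (2;(1,1,1))
  • {1,4}:  v_{1} + v_{4} = v_{2} + v_{5} + 2·v_{7}  →  sig = (2;(1,1,2))
  • {4,8}:  v_{4} + v_{8} = 2·v_{3} + v_{5} + v_{7}  →  sig = (2;(1,1,2))
  • {4,9}:  v_{4} + v_{9} = 2·v_{5} + v_{7}  →  sig = (2;(1,2))
  • {8,9}:  v_{8} + v_{9} = v_{5} + 2·v_{10}  →  sig = (2;(1,2))
  • {0,1,8}:  v_{0} + v_{1} + v_{8} = v_{10}  →  sig = (3;(1))
  • {0,1,5,10}:  v_{0} + v_{1} + v_{5} + v_{10} = v_{9}  →  sig = (4;(1))
  • {2,3,5,7}:  v_{2} + v_{3} + v_{5} + v_{7} = v_{4}  →  sig = (4;(1))

Sorted signature multiset PRS(X):
{ (2;()) ×3,  (2;(1)) ×3,  (2;(1,1)) ×2,  (2;(1,1,1)) ×6,  (2;(1,1,2)) ×2,  (2;(1,2)) ×2,  (3;(1)),  (4;(1)) ×2 }
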